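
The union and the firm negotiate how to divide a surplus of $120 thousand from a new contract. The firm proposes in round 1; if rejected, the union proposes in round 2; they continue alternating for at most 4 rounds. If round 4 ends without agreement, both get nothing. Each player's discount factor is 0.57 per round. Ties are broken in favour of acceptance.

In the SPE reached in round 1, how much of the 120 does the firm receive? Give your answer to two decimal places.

Round 4 (the union proposes): the firm will accept anything ≥ 0, so the union offers 0 and keeps 120.
Round 3 (the firm proposes): the union can get 120 next round, worth 0.57 × 120 = 68.4 now. The firm offers 68.4 and keeps 120 − 68.4 = 51.6.
Round 2 (the union proposes): the firm can get 51.6 next round, worth 0.57 × 51.6 = 29.412 now; the union offers that and keeps 90.588.
Round 1 (the firm proposes): the union can get 90.588 next round, worth 0.57 × 90.588 = 51.63516 now. The firm offers 51.63516 and keeps 120 − 51.63516 = 68.36484.

68.36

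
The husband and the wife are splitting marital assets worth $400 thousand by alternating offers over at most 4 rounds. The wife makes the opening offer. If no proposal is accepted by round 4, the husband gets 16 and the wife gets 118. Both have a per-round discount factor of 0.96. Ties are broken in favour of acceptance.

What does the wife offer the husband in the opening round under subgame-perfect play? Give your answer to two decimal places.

Round 4 (the husband proposes): the wife gets 118 if talks fail, so the husband offers 118 and keeps 282.
Round 3 (the wife proposes): the husband can get 282 next round, worth 0.96 × 282 = 270.72 now; the wife offers that and keeps 129.28.
Round 2 (the husband proposes): the wife can get 129.28 next round, worth 0.96 × 129.28 = 124.1088 now, so the husband offers 124.1088, keeping 275.8912.
Round 1 (the wife proposes): the husband can get 275.8912 next round, worth 0.96 × 275.8912 = 264.855552 now, so the wife offers 264.855552, keeping 135.144448.

264.86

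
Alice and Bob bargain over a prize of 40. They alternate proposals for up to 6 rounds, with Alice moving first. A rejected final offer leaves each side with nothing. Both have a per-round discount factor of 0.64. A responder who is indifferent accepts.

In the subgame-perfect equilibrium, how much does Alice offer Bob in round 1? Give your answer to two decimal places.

17.29

Round 6 (Bob proposes): rejection yields 0 for Alice; Bob offers 0 and keeps 40.
Round 5 (Alice proposes): Bob can get 40 next round, worth 0.64 × 40 = 25.6 now. Alice offers 25.6 and keeps 40 − 25.6 = 14.4.
Round 4 (Bob proposes): Alice can get 14.4 next round, worth 0.64 × 14.4 = 9.216 now, so Bob offers 9.216, keeping 30.784.
Round 3 (Alice proposes): Bob can get 30.784 next round, worth 0.64 × 30.784 = 19.70176 now. Alice offers 19.70176 and keeps 40 − 19.70176 = 20.29824.
Round 2 (Bob proposes): Alice can get 20.29824 next round, worth 0.64 × 20.29824 = 12.9908736 now; Bob offers that and keeps 27.0091264.
Round 1 (Alice proposes): Bob can get 27.0091264 next round, worth 0.64 × 27.0091264 = 17.285840896 now. Alice offers 17.285840896 and keeps 40 − 17.285840896 = 22.714159104.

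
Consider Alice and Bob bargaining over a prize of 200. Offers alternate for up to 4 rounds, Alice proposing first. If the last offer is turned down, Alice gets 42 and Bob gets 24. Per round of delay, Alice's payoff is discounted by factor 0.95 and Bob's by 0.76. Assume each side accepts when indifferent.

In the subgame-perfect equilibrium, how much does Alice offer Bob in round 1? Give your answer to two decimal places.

94.30

Work backward from the last round.
Round 4 (Bob proposes): Alice gets 42 if talks fail, so Bob offers 42 and keeps 158.
Round 3 (Alice proposes): Bob can get 158 next round, worth 0.76 × 158 = 120.08 now; Alice offers that and keeps 79.92.
Round 2 (Bob proposes): Alice can get 79.92 next round, worth 0.95 × 79.92 = 75.924 now, so Bob offers 75.924, keeping 124.076.
Round 1 (Alice proposes): Bob can get 124.076 next round, worth 0.76 × 124.076 = 94.29776 now; Alice offers that and keeps 105.70224.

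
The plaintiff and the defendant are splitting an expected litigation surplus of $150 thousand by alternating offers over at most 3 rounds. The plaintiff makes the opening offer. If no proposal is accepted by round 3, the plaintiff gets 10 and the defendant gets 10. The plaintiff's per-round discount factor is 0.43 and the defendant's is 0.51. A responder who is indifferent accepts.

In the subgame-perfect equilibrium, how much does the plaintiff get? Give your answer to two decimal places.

Round 3 (the plaintiff proposes): the defendant gets 10 if talks fail, so the plaintiff offers 10 and keeps 140.
Round 2 (the defendant proposes): the plaintiff can get 140 next round, worth 0.43 × 140 = 60.2 now, so the defendant offers 60.2, keeping 89.8.
Round 1 (the plaintiff proposes): the defendant can get 89.8 next round, worth 0.51 × 89.8 = 45.798 now, so the plaintiff offers 45.798, keeping 104.202.

104.20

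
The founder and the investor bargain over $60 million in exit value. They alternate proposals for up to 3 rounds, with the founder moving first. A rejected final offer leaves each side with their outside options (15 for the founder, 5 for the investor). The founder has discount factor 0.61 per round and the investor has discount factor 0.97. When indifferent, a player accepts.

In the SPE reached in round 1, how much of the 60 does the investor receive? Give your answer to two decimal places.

25.66

Round 3 (the founder proposes): the investor gets 5 if talks fail, so the founder offers 5 and keeps 55.
Round 2 (the investor proposes): the founder can get 55 next round, worth 0.61 × 55 = 33.55 now. The investor offers 33.55 and keeps 60 − 33.55 = 26.45.
Round 1 (the founder proposes): the investor can get 26.45 next round, worth 0.97 × 26.45 = 25.6565 now, so the founder offers 25.6565, keeping 34.3435.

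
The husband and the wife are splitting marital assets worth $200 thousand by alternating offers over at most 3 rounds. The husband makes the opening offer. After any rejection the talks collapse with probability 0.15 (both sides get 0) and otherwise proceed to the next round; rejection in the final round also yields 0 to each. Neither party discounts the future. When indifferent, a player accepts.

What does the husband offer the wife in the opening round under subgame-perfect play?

25.5

Round 3 (the husband proposes): rejection yields 0 for the wife; the husband offers 0 and keeps 200.
Round 2 (the wife proposes): rejecting gives the husband an expected 0.85 × 200 = 170; the wife offers that and keeps 30.
Round 1 (the husband proposes): rejecting gives the wife an expected 0.85 × 30 = 25.5; the husband offers that and keeps 174.5.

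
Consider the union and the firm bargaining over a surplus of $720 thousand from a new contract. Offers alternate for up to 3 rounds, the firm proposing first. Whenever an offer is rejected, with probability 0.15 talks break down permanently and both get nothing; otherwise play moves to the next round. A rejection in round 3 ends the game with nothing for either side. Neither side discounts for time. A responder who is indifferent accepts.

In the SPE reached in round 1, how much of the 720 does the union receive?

Round 3 (the firm proposes): the union will accept anything ≥ 0, so the firm offers 0 and keeps 720.
Round 2 (the union proposes): rejecting gives the firm an expected 0.85 × 720 = 612; the union offers that and keeps 108.
Round 1 (the firm proposes): rejecting gives the union an expected 0.85 × 108 = 91.8. The firm offers 91.8 and keeps 720 − 91.8 = 628.2.

91.8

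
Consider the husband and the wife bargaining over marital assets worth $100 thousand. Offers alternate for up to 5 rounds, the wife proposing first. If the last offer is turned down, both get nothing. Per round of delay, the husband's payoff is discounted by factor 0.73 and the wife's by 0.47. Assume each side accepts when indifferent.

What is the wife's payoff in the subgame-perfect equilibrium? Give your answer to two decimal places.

Round 5 (the wife proposes): rejection yields 0 for the husband; the wife offers 0 and keeps 100.
Round 4 (the husband proposes): the wife can get 100 next round, worth 0.47 × 100 = 47 now; the husband offers that and keeps 53.
Round 3 (the wife proposes): the husband can get 53 next round, worth 0.73 × 53 = 38.69 now, so the wife offers 38.69, keeping 61.31.
Round 2 (the husband proposes): the wife can get 61.31 next round, worth 0.47 × 61.31 = 28.8157 now; the husband offers that and keeps 71.1843.
Round 1 (the wife proposes): the husband can get 71.1843 next round, worth 0.73 × 71.1843 = 51.964539 now. The wife offers 51.964539 and keeps 100 − 51.964539 = 48.035461.

48.04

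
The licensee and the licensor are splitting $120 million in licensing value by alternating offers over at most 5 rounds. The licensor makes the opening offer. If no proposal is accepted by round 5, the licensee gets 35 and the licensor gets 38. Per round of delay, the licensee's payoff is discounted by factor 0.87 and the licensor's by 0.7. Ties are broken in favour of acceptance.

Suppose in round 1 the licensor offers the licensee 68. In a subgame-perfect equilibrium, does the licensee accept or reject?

Round 5 (the licensor proposes): the licensee gets 35 if talks fail, so the licensor offers 35 and keeps 85.
Round 4 (the licensee proposes): the licensor can get 85 next round, worth 0.7 × 85 = 59.5 now. The licensee offers 59.5 and keeps 120 − 59.5 = 60.5.
Round 3 (the licensor proposes): the licensee can get 60.5 next round, worth 0.87 × 60.5 = 52.635 now, so the licensor offers 52.635, keeping 67.365.
Round 2 (the licensee proposes): the licensor can get 67.365 next round, worth 0.7 × 67.365 = 47.1555 now, so the licensee offers 47.1555, keeping 72.8445.
So by rejecting in round 1, the licensee gets 72.8445 next round, worth 0.87 × 72.8445 = 63.374715 now.
Offer 68 ≥ 63.374715, so the licensee accepts.

Accept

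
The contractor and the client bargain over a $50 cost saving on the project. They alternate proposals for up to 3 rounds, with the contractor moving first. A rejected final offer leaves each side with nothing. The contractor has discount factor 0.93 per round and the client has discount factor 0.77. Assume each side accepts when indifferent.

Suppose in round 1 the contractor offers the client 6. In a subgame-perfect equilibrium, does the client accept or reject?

Accept

Round 3 (the contractor proposes): the client will accept anything ≥ 0, so the contractor offers 0 and keeps 50.
Round 2 (the client proposes): the contractor can get 50 next round, worth 0.93 × 50 = 46.5 now, so the client offers 46.5, keeping 3.5.
So by rejecting in round 1, the client gets 3.5 next round, worth 0.77 × 3.5 = 2.695 now.
Offer 6 ≥ 2.695, so the client accepts.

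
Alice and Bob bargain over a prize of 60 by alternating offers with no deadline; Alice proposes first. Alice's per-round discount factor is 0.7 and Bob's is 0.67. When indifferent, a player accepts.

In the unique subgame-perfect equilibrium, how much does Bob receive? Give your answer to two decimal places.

When Alice proposes, Bob accepts any offer worth at least 0.67 times what Bob would get by proposing next round; and vice versa.
This gives x = 60 − 0.67y and y = 60 − 0.7x, where x and y are each side's share when it proposes.
Hence (1 − 0.67·0.7)x = 60(1 − 0.67), i.e. 0.531·x = 19.8.
x ≈ 37.2881; Bob's share is 60 − x ≈ 22.7119.

22.71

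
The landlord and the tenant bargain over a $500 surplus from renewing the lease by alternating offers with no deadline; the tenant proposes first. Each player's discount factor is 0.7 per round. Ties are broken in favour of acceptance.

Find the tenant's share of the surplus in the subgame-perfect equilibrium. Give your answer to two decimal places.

In a stationary SPE each proposer offers the other exactly their discounted continuation value.
If the tenant keeps x when proposing and the landlord keeps y when proposing, then x = 500 − 0.7y and y = 500 − 0.7x.
Solving: x = 500(1 − 0.7) / (1 − 0.7·0.7) = 150 / 0.51 ≈ 294.1176.
The landlord gets 500 − 294.1176 ≈ 205.8824.

294.12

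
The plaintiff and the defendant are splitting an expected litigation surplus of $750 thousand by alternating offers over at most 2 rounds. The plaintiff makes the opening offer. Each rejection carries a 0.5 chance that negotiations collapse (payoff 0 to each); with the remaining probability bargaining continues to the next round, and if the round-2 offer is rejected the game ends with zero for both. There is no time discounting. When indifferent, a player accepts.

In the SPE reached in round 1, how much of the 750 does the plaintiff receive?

Round 2 (the defendant proposes): the plaintiff will accept anything ≥ 0, so the defendant offers 0 and keeps 750.
Round 1 (the plaintiff proposes): rejecting gives the defendant an expected 0.5 × 750 = 375. The plaintiff offers 375 and keeps 750 − 375 = 375.

375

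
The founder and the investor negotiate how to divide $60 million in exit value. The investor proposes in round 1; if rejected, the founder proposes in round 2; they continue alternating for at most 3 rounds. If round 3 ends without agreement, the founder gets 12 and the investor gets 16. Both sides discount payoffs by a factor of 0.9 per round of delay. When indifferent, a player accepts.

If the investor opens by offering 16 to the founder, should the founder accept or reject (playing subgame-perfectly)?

Accept

Work out the founder's continuation value if the offer is rejected.
Round 3 (the investor proposes): the founder gets 12 if talks fail, so the investor offers 12 and keeps 48.
Round 2 (the founder proposes): the investor can get 48 next round, worth 0.9 × 48 = 43.2 now; the founder offers that and keeps 16.8.
So by rejecting in round 1, the founder gets 16.8 next round, worth 0.9 × 16.8 = 15.12 now.
Offer 16 ≥ 15.12, so the founder accepts.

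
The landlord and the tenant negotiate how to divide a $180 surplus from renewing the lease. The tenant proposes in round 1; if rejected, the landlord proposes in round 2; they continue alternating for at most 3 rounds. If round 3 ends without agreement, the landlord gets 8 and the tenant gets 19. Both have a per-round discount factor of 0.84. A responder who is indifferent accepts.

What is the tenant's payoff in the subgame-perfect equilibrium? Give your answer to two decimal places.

150.16

By backward induction:
Round 3 (the tenant proposes): the landlord gets 8 if talks fail, so the tenant offers 8 and keeps 172.
Round 2 (the landlord proposes): the tenant can get 172 next round, worth 0.84 × 172 = 144.48 now. The landlord offers 144.48 and keeps 180 − 144.48 = 35.52.
Round 1 (the tenant proposes): the landlord can get 35.52 next round, worth 0.84 × 35.52 = 29.8368 now. The tenant offers 29.8368 and keeps 180 − 29.8368 = 150.1632.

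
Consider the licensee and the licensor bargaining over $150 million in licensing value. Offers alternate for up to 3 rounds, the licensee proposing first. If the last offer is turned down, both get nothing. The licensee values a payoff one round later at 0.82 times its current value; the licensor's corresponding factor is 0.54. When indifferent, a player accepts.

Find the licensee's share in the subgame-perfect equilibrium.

135.42

Round 3 (the licensee proposes): the licensor will accept anything ≥ 0, so the licensee offers 0 and keeps 150.
Round 2 (the licensor proposes): the licensee can get 150 next round, worth 0.82 × 150 = 123 now; the licensor offers that and keeps 27.
Round 1 (the licensee proposes): the licensor can get 27 next round, worth 0.54 × 27 = 14.58 now, so the licensee offers 14.58, keeping 135.42.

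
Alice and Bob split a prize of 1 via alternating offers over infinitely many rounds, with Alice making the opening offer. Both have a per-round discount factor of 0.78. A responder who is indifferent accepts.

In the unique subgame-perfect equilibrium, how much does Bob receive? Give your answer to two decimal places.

0.44

When Alice proposes, Bob accepts any offer worth at least 0.78 times what Bob would get by proposing next round; and vice versa.
This gives x = 1 − 0.78y and y = 1 − 0.78x, where x and y are each side's share when it proposes.
Hence (1 − 0.78·0.78)x = 1(1 − 0.78), i.e. 0.3916·x = 0.22.
x ≈ 0.5618; Bob's share is 1 − x ≈ 0.4382.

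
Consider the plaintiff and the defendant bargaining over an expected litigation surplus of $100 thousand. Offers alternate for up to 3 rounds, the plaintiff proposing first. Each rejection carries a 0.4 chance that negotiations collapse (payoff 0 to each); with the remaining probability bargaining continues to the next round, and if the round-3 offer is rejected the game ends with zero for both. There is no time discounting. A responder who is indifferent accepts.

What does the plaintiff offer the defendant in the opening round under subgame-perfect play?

24

Round 3 (the plaintiff proposes): rejection yields 0 for the defendant; the plaintiff offers 0 and keeps 100.
Round 2 (the defendant proposes): rejecting gives the plaintiff an expected 0.6 × 100 = 60; the defendant offers that and keeps 40.
Round 1 (the plaintiff proposes): rejecting gives the defendant an expected 0.6 × 40 = 24; the plaintiff offers that and keeps 76.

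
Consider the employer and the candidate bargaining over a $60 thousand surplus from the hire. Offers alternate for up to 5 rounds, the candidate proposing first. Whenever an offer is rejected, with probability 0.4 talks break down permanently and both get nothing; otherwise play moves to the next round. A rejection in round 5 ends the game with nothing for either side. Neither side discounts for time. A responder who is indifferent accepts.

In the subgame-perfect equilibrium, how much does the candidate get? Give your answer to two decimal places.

40.42

By backward induction:
Round 5 (the candidate proposes): rejection yields 0 for the employer; the candidate offers 0 and keeps 60.
Round 4 (the employer proposes): rejecting gives the candidate an expected 0.6 × 60 = 36. The employer offers 36 and keeps 60 − 36 = 24.
Round 3 (the candidate proposes): rejecting gives the employer an expected 0.6 × 24 = 14.4; the candidate offers that and keeps 45.6.
Round 2 (the employer proposes): rejecting gives the candidate an expected 0.6 × 45.6 = 27.36. The employer offers 27.36 and keeps 60 − 27.36 = 32.64.
Round 1 (the candidate proposes): rejecting gives the employer an expected 0.6 × 32.64 = 19.584, so the candidate offers 19.584, keeping 40.416.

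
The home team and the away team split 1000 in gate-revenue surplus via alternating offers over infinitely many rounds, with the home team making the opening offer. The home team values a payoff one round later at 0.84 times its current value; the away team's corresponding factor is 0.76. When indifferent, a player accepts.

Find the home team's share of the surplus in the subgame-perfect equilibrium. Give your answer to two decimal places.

When the home team proposes, the away team accepts any offer worth at least 0.76 times what the away team would get by proposing next round; and vice versa.
This gives x = 1000 − 0.76y and y = 1000 − 0.84x, where x and y are each side's share when it proposes.
Hence (1 − 0.76·0.84)x = 1000(1 − 0.76), i.e. 0.3616·x = 240.
x ≈ 663.7168; the away team's share is 1000 − x ≈ 336.2832.

663.72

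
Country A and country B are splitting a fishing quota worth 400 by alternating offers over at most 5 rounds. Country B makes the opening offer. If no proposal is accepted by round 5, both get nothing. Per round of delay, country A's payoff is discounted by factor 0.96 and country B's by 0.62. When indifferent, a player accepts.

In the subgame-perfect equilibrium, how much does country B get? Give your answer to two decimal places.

167.23

Round 5 (country B proposes): country A will accept anything ≥ 0, so country B offers 0 and keeps 400.
Round 4 (country A proposes): country B can get 400 next round, worth 0.62 × 400 = 248 now; country A offers that and keeps 152.
Round 3 (country B proposes): country A can get 152 next round, worth 0.96 × 152 = 145.92 now; country B offers that and keeps 254.08.
Round 2 (country A proposes): country B can get 254.08 next round, worth 0.62 × 254.08 = 157.5296 now; country A offers that and keeps 242.4704.
Round 1 (country B proposes): country A can get 242.4704 next round, worth 0.96 × 242.4704 = 232.771584 now. Country B offers 232.771584 and keeps 400 − 232.771584 = 167.228416.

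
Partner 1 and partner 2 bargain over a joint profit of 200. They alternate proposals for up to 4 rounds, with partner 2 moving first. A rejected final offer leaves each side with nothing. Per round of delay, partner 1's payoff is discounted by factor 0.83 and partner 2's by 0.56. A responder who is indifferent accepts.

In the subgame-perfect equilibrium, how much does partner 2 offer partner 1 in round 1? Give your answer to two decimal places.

150.20

Round 4 (partner 1 proposes): rejection yields 0 for partner 2; partner 1 offers 0 and keeps 200.
Round 3 (partner 2 proposes): partner 1 can get 200 next round, worth 0.83 × 200 = 166 now, so partner 2 offers 166, keeping 34.
Round 2 (partner 1 proposes): partner 2 can get 34 next round, worth 0.56 × 34 = 19.04 now; partner 1 offers that and keeps 180.96.
Round 1 (partner 2 proposes): partner 1 can get 180.96 next round, worth 0.83 × 180.96 = 150.1968 now; partner 2 offers that and keeps 49.8032.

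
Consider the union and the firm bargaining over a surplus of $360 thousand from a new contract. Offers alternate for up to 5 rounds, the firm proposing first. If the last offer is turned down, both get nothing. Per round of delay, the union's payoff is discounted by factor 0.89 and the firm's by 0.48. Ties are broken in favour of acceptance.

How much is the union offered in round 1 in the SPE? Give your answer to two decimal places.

237.78

Round 5 (the firm proposes): rejection yields 0 for the union; the firm offers 0 and keeps 360.
Round 4 (the union proposes): the firm can get 360 next round, worth 0.48 × 360 = 172.8 now; the union offers that and keeps 187.2.
Round 3 (the firm proposes): the union can get 187.2 next round, worth 0.89 × 187.2 = 166.608 now; the firm offers that and keeps 193.392.
Round 2 (the union proposes): the firm can get 193.392 next round, worth 0.48 × 193.392 = 92.82816 now; the union offers that and keeps 267.17184.
Round 1 (the firm proposes): the union can get 267.17184 next round, worth 0.89 × 267.17184 = 237.7829376 now; the firm offers that and keeps 122.2170624.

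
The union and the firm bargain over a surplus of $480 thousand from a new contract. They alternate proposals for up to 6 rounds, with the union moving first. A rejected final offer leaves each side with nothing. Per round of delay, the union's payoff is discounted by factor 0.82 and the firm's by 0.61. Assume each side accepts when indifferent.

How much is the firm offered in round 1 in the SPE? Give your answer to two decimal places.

152.33

Round 6 (the firm proposes): rejection yields 0 for the union; the firm offers 0 and keeps 480.
Round 5 (the union proposes): the firm can get 480 next round, worth 0.61 × 480 = 292.8 now; the union offers that and keeps 187.2.
Round 4 (the firm proposes): the union can get 187.2 next round, worth 0.82 × 187.2 = 153.504 now; the firm offers that and keeps 326.496.
Round 3 (the union proposes): the firm can get 326.496 next round, worth 0.61 × 326.496 = 199.16256 now; the union offers that and keeps 280.83744.
Round 2 (the firm proposes): the union can get 280.83744 next round, worth 0.82 × 280.83744 = 230.2867008 now; the firm offers that and keeps 249.7132992.
Round 1 (the union proposes): the firm can get 249.7132992 next round, worth 0.61 × 249.7132992 = 152.325112512 now; the union offers that and keeps 327.674887488.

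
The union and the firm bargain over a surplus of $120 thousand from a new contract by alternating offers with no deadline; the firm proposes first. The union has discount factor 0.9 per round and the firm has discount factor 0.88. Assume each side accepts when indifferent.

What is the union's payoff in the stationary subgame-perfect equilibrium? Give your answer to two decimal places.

62.31

In a stationary SPE each proposer offers the other exactly their discounted continuation value.
If the firm keeps x when proposing and the union keeps y when proposing, then x = 120 − 0.9y and y = 120 − 0.88x.
Solving: x = 120(1 − 0.9) / (1 − 0.88·0.9) = 12 / 0.208 ≈ 57.6923.
The union gets 120 − 57.6923 ≈ 62.3077.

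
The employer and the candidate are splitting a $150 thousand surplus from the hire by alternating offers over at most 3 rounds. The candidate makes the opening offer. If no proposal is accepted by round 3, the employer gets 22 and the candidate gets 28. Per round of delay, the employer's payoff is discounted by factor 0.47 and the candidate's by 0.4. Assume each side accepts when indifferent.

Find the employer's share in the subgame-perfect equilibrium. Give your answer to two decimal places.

46.44

Round 3 (the candidate proposes): the employer gets 22 if talks fail, so the candidate offers 22 and keeps 128.
Round 2 (the employer proposes): the candidate can get 128 next round, worth 0.4 × 128 = 51.2 now, so the employer offers 51.2, keeping 98.8.
Round 1 (the candidate proposes): the employer can get 98.8 next round, worth 0.47 × 98.8 = 46.436 now, so the candidate offers 46.436, keeping 103.564.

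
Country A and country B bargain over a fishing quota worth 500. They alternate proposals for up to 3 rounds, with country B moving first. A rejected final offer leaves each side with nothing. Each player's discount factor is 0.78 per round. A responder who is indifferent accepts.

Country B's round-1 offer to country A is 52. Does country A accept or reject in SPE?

Round 3 (country B proposes): country A will accept anything ≥ 0, so country B offers 0 and keeps 500.
Round 2 (country A proposes): country B can get 500 next round, worth 0.78 × 500 = 390 now; country A offers that and keeps 110.
So by rejecting in round 1, country A gets 110 next round, worth 0.78 × 110 = 85.8 now.
Offer 52 < 85.8, so country A rejects.

Reject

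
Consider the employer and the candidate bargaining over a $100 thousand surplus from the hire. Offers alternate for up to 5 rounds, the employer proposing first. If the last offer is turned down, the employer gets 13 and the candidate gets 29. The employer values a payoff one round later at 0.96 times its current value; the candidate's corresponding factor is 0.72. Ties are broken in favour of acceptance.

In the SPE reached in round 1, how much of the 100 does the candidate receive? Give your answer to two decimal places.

Round 5 (the employer proposes): the candidate gets 29 if talks fail, so the employer offers 29 and keeps 71.
Round 4 (the candidate proposes): the employer can get 71 next round, worth 0.96 × 71 = 68.16 now; the candidate offers that and keeps 31.84.
Round 3 (the employer proposes): the candidate can get 31.84 next round, worth 0.72 × 31.84 = 22.9248 now. The employer offers 22.9248 and keeps 100 − 22.9248 = 77.0752.
Round 2 (the candidate proposes): the employer can get 77.0752 next round, worth 0.96 × 77.0752 = 73.992192 now, so the candidate offers 73.992192, keeping 26.007808.
Round 1 (the employer proposes): the candidate can get 26.007808 next round, worth 0.72 × 26.007808 = 18.72562176 now, so the employer offers 18.72562176, keeping 81.27437824.

18.73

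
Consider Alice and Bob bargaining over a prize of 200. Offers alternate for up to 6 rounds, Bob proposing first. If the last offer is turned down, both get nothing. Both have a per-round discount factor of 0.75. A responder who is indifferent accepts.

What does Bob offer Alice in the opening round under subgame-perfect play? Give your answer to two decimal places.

106.05

Work backward from the last round.
Round 6 (Alice proposes): rejection yields 0 for Bob; Alice offers 0 and keeps 200.
Round 5 (Bob proposes): Alice can get 200 next round, worth 0.75 × 200 = 150 now. Bob offers 150 and keeps 200 − 150 = 50.
Round 4 (Alice proposes): Bob can get 50 next round, worth 0.75 × 50 = 37.5 now. Alice offers 37.5 and keeps 200 − 37.5 = 162.5.
Round 3 (Bob proposes): Alice can get 162.5 next round, worth 0.75 × 162.5 = 121.875 now; Bob offers that and keeps 78.125.
Round 2 (Alice proposes): Bob can get 78.125 next round, worth 0.75 × 78.125 = 58.59375 now; Alice offers that and keeps 141.40625.
Round 1 (Bob proposes): Alice can get 141.40625 next round, worth 0.75 × 141.40625 = 106.0546875 now. Bob offers 106.0546875 and keeps 200 − 106.0546875 = 93.9453125.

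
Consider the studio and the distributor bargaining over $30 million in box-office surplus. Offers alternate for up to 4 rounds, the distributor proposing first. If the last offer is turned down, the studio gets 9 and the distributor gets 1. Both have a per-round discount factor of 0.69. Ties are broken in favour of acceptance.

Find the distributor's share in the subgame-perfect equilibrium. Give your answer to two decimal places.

14.06

Round 4 (the studio proposes): the distributor gets 1 if talks fail, so the studio offers 1 and keeps 29.
Round 3 (the distributor proposes): the studio can get 29 next round, worth 0.69 × 29 = 20.01 now; the distributor offers that and keeps 9.99.
Round 2 (the studio proposes): the distributor can get 9.99 next round, worth 0.69 × 9.99 = 6.8931 now. The studio offers 6.8931 and keeps 30 − 6.8931 = 23.1069.
Round 1 (the distributor proposes): the studio can get 23.1069 next round, worth 0.69 × 23.1069 = 15.943761 now; the distributor offers that and keeps 14.056239.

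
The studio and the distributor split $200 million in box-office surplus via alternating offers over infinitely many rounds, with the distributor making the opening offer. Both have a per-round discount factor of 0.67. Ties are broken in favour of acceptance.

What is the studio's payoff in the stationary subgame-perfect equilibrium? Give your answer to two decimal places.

80.24

Let x be the distributor's share when the distributor proposes and y be the studio's share when the studio proposes.
The studio accepts iff offered ≥ 0.67·y, so x = 200 − 0.67y. Symmetrically y = 200 − 0.67x.
Substituting: x = 200 − 0.67(200 − 0.67x), giving x(1 − 0.67·0.67) = 200(1 − 0.67).
So x = 200 × 0.33 / 0.5511 ≈ 119.7605, and the studio receives 200 − x ≈ 80.2395.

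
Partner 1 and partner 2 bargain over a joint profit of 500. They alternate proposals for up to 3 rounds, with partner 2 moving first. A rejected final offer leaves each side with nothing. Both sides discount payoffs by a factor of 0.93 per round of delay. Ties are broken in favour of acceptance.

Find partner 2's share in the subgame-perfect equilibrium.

467.45

Round 3 (partner 2 proposes): rejection yields 0 for partner 1; partner 2 offers 0 and keeps 500.
Round 2 (partner 1 proposes): partner 2 can get 500 next round, worth 0.93 × 500 = 465 now; partner 1 offers that and keeps 35.
Round 1 (partner 2 proposes): partner 1 can get 35 next round, worth 0.93 × 35 = 32.55 now, so partner 2 offers 32.55, keeping 467.45.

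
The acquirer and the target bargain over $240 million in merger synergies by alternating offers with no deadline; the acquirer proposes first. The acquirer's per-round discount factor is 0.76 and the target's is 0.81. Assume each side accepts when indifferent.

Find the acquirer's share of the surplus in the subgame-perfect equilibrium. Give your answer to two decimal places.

In a stationary SPE each proposer offers the other exactly their discounted continuation value.
If the acquirer keeps x when proposing and the target keeps y when proposing, then x = 240 − 0.81y and y = 240 − 0.76x.
Solving: x = 240(1 − 0.81) / (1 − 0.76·0.81) = 45.6 / 0.3844 ≈ 118.6264.
The target gets 240 − 118.6264 ≈ 121.3736.

118.63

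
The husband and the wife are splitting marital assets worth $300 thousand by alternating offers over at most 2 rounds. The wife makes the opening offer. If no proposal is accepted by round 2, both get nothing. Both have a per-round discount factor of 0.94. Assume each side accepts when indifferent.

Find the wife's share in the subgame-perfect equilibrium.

Solve by backward induction from round 2.
Round 2 (the husband proposes): rejection yields 0 for the wife; the husband offers 0 and keeps 300.
Round 1 (the wife proposes): the husband can get 300 next round, worth 0.94 × 300 = 282 now; the wife offers that and keeps 18.

18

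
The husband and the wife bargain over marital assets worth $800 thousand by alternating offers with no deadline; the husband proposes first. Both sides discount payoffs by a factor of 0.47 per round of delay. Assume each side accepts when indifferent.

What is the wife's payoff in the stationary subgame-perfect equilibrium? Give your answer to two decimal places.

255.78

Let x be the husband's share when the husband proposes and y be the wife's share when the wife proposes.
The wife accepts iff offered ≥ 0.47·y, so x = 800 − 0.47y. Symmetrically y = 800 − 0.47x.
Substituting: x = 800 − 0.47(800 − 0.47x), giving x(1 − 0.47·0.47) = 800(1 − 0.47).
So x = 800 × 0.53 / 0.7791 ≈ 544.2177, and the wife receives 800 − x ≈ 255.7823.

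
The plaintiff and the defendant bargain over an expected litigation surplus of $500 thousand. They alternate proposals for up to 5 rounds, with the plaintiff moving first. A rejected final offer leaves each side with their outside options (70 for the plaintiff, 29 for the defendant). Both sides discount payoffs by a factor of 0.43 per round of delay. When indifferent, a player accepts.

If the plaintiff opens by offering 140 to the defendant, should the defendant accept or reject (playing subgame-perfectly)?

Round 5 (the plaintiff proposes): the defendant gets 29 if talks fail, so the plaintiff offers 29 and keeps 471.
Round 4 (the defendant proposes): the plaintiff can get 471 next round, worth 0.43 × 471 = 202.53 now. The defendant offers 202.53 and keeps 500 − 202.53 = 297.47.
Round 3 (the plaintiff proposes): the defendant can get 297.47 next round, worth 0.43 × 297.47 = 127.9121 now; the plaintiff offers that and keeps 372.0879.
Round 2 (the defendant proposes): the plaintiff can get 372.0879 next round, worth 0.43 × 372.0879 = 159.997797 now. The defendant offers 159.997797 and keeps 500 − 159.997797 = 340.002203.
So by rejecting in round 1, the defendant gets 340.002203 next round, worth 0.43 × 340.002203 = 146.20094729 now.
Offer 140 < 146.20094729, so the defendant rejects.

Reject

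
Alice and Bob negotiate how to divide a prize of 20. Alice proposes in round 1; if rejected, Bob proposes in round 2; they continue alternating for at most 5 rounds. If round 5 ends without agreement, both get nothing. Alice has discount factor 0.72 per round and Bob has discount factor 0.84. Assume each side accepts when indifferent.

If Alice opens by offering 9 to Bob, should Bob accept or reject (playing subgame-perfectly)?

Round 5 (Alice proposes): Bob will accept anything ≥ 0, so Alice offers 0 and keeps 20.
Round 4 (Bob proposes): Alice can get 20 next round, worth 0.72 × 20 = 14.4 now. Bob offers 14.4 and keeps 20 − 14.4 = 5.6.
Round 3 (Alice proposes): Bob can get 5.6 next round, worth 0.84 × 5.6 = 4.704 now; Alice offers that and keeps 15.296.
Round 2 (Bob proposes): Alice can get 15.296 next round, worth 0.72 × 15.296 = 11.01312 now; Bob offers that and keeps 8.98688.
So by rejecting in round 1, Bob gets 8.98688 next round, worth 0.84 × 8.98688 = 7.5489792 now.
Offer 9 ≥ 7.5489792, so Bob accepts.

Accept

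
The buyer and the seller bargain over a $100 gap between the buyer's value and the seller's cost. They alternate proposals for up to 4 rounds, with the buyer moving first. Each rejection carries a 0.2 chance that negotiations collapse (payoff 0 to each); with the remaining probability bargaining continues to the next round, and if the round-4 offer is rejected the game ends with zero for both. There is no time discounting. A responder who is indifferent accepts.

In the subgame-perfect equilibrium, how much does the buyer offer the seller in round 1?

Round 4 (the seller proposes): rejection yields 0 for the buyer; the seller offers 0 and keeps 100.
Round 3 (the buyer proposes): rejecting gives the seller an expected 0.8 × 100 = 80; the buyer offers that and keeps 20.
Round 2 (the seller proposes): rejecting gives the buyer an expected 0.8 × 20 = 16; the seller offers that and keeps 84.
Round 1 (the buyer proposes): rejecting gives the seller an expected 0.8 × 84 = 67.2. The buyer offers 67.2 and keeps 100 − 67.2 = 32.8.

67.2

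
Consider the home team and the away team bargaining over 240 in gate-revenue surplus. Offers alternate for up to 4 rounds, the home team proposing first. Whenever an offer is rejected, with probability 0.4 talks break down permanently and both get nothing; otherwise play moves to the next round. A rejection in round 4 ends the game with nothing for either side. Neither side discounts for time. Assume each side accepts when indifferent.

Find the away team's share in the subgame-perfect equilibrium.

By backward induction:
Round 4 (the away team proposes): rejection yields 0 for the home team; the away team offers 0 and keeps 240.
Round 3 (the home team proposes): rejecting gives the away team an expected 0.6 × 240 = 144. The home team offers 144 and keeps 240 − 144 = 96.
Round 2 (the away team proposes): rejecting gives the home team an expected 0.6 × 96 = 57.6; the away team offers that and keeps 182.4.
Round 1 (the home team proposes): rejecting gives the away team an expected 0.6 × 182.4 = 109.44, so the home team offers 109.44, keeping 130.56.

109.44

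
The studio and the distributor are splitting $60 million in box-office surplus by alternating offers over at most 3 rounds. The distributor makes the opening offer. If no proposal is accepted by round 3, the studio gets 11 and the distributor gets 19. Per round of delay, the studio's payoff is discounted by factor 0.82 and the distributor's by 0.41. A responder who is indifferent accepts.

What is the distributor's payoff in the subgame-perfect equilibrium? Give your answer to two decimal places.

Round 3 (the distributor proposes): the studio gets 11 if talks fail, so the distributor offers 11 and keeps 49.
Round 2 (the studio proposes): the distributor can get 49 next round, worth 0.41 × 49 = 20.09 now. The studio offers 20.09 and keeps 60 − 20.09 = 39.91.
Round 1 (the distributor proposes): the studio can get 39.91 next round, worth 0.82 × 39.91 = 32.7262 now, so the distributor offers 32.7262, keeping 27.2738.

27.27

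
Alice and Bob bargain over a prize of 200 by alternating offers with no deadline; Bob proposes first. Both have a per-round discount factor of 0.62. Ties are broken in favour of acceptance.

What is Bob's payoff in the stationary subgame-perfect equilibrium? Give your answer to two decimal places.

123.46

Let x be Bob's share when Bob proposes and y be Alice's share when Alice proposes.
Alice accepts iff offered ≥ 0.62·y, so x = 200 − 0.62y. Symmetrically y = 200 − 0.62x.
Substituting: x = 200 − 0.62(200 − 0.62x), giving x(1 − 0.62·0.62) = 200(1 − 0.62).
So x = 200 × 0.38 / 0.6156 ≈ 123.4568, and Alice receives 200 − x ≈ 76.5432.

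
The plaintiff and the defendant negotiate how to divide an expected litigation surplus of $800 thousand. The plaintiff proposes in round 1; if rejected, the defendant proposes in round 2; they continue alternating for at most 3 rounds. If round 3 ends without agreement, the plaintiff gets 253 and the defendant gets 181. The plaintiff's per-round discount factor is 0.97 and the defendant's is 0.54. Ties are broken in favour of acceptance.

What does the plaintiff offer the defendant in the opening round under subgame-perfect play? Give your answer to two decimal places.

Round 3 (the plaintiff proposes): the defendant gets 181 if talks fail, so the plaintiff offers 181 and keeps 619.
Round 2 (the defendant proposes): the plaintiff can get 619 next round, worth 0.97 × 619 = 600.43 now. The defendant offers 600.43 and keeps 800 − 600.43 = 199.57.
Round 1 (the plaintiff proposes): the defendant can get 199.57 next round, worth 0.54 × 199.57 = 107.7678 now. The plaintiff offers 107.7678 and keeps 800 − 107.7678 = 692.2322.

107.77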